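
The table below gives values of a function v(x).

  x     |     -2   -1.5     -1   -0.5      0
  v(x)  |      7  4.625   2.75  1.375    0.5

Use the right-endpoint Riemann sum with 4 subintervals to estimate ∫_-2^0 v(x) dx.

4.625

Δx = 0.5.
Sum = 0.5·[4.625 + 2.75 + 1.375 + 0.5] = 4.625.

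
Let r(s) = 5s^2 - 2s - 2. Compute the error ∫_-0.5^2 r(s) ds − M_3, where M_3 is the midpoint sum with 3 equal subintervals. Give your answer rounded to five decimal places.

0.72338

Exact integral: ∫_-0.5^2 r(s) ds ≈ 4.7916667.
M_3 ≈ 4.0682870.
Error ≈ 4.7916667 − 4.0682870 ≈ 0.72338.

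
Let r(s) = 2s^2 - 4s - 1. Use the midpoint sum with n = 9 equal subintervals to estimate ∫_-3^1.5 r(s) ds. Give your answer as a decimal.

29.0625

Δs = (1.5 − (-3))/9 = 0.5.
Midpoints: -2.75, -2.25, -1.75, -1.25, -0.75, -0.25, 0.25, 0.75, 1.25.
r(-2.75) = 25.125, r(-2.25) = 18.125, r(-1.75) = 12.125, r(-1.25) = 7.125, r(-0.75) = 3.125, r(-0.25) = 0.125, r(0.25) = -1.875, r(0.75) = -2.875, r(1.25) = -2.875.
Sum = Δs · [r(-2.75) + r(-2.25) + r(-1.75) + ...].
Sum = 29.0625.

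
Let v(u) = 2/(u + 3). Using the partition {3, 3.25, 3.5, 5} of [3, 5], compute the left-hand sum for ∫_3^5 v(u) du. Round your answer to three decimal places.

Subinterval widths: 0.25, 0.25, 1.5.
Left endpoints: 3, 3.25, 3.5.
v(3) = 1/3, v(3.25) = 0.32, v(3.5) = 4/13.
Sum = Σ Δu_i · v(u_i).
Sum ≈ 0.625.

0.625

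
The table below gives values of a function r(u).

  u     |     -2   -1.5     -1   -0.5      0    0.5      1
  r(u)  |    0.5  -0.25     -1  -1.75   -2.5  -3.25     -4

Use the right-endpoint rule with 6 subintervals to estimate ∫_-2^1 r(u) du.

Δu = 0.5.
Sum = 0.5·[(-0.25) + (-1) + (-1.75) + (-2.5) + (-3.25) + (-4)] = -6.375.

-6.375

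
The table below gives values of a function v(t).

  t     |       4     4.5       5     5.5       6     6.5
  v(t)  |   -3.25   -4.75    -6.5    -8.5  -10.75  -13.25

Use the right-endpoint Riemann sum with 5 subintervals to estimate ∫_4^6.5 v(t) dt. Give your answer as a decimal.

-21.875

Δt = 0.5.
Sum = 0.5·[(-4.75) + (-6.5) + (-8.5) + (-10.75) + (-13.25)] = -21.875.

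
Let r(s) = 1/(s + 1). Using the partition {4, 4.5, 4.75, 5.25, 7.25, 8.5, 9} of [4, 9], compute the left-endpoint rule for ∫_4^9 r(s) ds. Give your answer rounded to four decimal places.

0.7566

Subinterval widths: 0.5, 0.25, 0.5, 2, 1.25, 0.5.
Left endpoints: 4, 4.5, 4.75, 5.25, 7.25, 8.5.
r(4) = 0.2, r(4.5) = 2/11, r(4.75) = 4/23, r(5.25) = 0.16, r(7.25) = 4/33, r(8.5) = 2/19.
Sum = Σ Δs_i · r(s_i).
Sum ≈ 0.7566.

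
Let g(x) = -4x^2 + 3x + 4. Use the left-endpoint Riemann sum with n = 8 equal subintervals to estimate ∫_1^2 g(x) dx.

Δx = (2 − 1)/8 = 0.125.
Left endpoints: 1, 1.125, 1.25, 1.375, 1.5, 1.625, 1.75, 1.875.
g(1) = 3, g(1.125) = 2.3125, g(1.25) = 1.5, g(1.375) = 0.5625, g(1.5) = -0.5, g(1.625) = -1.6875, g(1.75) = -3, g(1.875) = -4.4375.
Sum = Δx · [g(1) + g(1.125) + g(1.25) + ...].
Sum = -0.28125.

-0.28125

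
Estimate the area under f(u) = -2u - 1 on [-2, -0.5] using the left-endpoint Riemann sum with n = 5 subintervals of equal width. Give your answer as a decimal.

Δu = (-0.5 − (-2))/5 = 0.3.
Left endpoints: -2, -1.7, -1.4, -1.1, -0.8.
f(-2) = 3, f(-1.7) = 2.4, f(-1.4) = 1.8, f(-1.1) = 1.2, f(-0.8) = 0.6.
Sum = Δu · [f(-2) + f(-1.7) + f(-1.4) + f(-1.1) + f(-0.8)].
Sum = 2.7.

2.7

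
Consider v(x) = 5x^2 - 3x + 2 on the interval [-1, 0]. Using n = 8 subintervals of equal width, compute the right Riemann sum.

4.6796875

Δx = (0 − (-1))/8 = 0.125.
Right endpoints: -0.875, -0.75, -0.625, -0.5, -0.375, -0.25, -0.125, 0.
v(-0.875) = 8.453125, v(-0.75) = 7.0625, v(-0.625) = 5.828125, v(-0.5) = 4.75, v(-0.375) = 3.828125, v(-0.25) = 3.0625, v(-0.125) = 2.453125, v(0) = 2.
Sum = Δx · [v(-0.875) + v(-0.75) + v(-0.625) + ...].
Sum = 4.6796875.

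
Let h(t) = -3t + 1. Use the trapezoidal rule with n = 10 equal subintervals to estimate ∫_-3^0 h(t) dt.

Δt = (0 − (-3))/10 = 0.3.
h(-3) = 10, h(-2.7) = 9.1, h(-2.4) = 8.2, h(-2.1) = 7.3, h(-1.8) = 6.4, h(-1.5) = 5.5, h(-1.2) = 4.6, h(-0.9) = 3.7, h(-0.6) = 2.8, h(-0.3) = 1.9, h(0) = 1.
T_10 = (Δt/2)·[h(t_0) + 2h(t_1) + ... + 2h(t_{9}) + h(t_10)].
Sum = 16.5.

16.5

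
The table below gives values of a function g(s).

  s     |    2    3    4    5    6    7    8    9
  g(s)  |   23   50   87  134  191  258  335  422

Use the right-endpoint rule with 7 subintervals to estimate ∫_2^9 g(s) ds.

Δs = 1.
Sum = 1·[50 + 87 + 134 + 191 + 258 + 335 + 422] = 1477.

1477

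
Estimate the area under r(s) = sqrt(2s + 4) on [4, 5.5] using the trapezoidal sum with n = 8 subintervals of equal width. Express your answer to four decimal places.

5.5084

Δs = (5.5 − 4)/8 = 0.1875.
r(4) ≈ 3.4641, r(4.1875) ≈ 3.5178, r(4.375) ≈ 3.5707, r(4.5625) ≈ 3.6228, r(4.75) ≈ 3.6742, r(4.9375) ≈ 3.7249, r(5.125) ≈ 3.7749, r(5.3125) ≈ 3.8243, r(5.5) ≈ 3.8730.
T_8 = (Δs/2)·[r(s_0) + 2r(s_1) + ... + 2r(s_{7}) + r(s_8)].
Sum ≈ 5.5084.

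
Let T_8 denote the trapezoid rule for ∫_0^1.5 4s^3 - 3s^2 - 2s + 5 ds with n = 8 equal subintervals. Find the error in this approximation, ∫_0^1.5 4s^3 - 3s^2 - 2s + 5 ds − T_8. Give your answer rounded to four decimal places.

Exact integral: ∫_0^1.5 f(s) ds = 6.9375.
T_8 ≈ 6.990234.
Error ≈ 6.9375 − 6.990234 ≈ -0.0527.

-0.0527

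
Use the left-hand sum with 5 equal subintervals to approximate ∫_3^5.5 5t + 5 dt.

Δt = (5.5 − 3)/5 = 0.5.
Left endpoints: 3, 3.5, 4, 4.5, 5.
f(3) = 20, f(3.5) = 22.5, f(4) = 25, f(4.5) = 27.5, f(5) = 30.
Sum = Δt · [f(3) + f(3.5) + f(4) + f(4.5) + f(5)].
Sum = 62.5.

62.5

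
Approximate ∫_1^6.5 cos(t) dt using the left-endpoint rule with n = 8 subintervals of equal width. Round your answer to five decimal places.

-0.75146

Δt = (6.5 − 1)/8 = 0.6875.
Left endpoints: 1, 1.6875, 2.375, 3.0625, 3.75, 4.4375, 5.125, 5.8125.
f(1) ≈ 0.54030, f(1.6875) ≈ -0.11644, f(2.375) ≈ -0.72028, f(3.0625) ≈ -0.99687, f(3.75) ≈ -0.82056, f(4.4375) ≈ -0.27144, f(5.125) ≈ 0.40100, f(5.8125) ≈ 0.89126.
Sum = Δt · [f(1) + f(1.6875) + f(2.375) + ...].
Sum ≈ -0.75146.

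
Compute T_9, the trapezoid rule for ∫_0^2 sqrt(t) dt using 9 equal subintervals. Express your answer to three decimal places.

Δt = (2 − 0)/9 = 2/9.
f(0) ≈ 0.000, f(2/9) ≈ 0.471, f(4/9) ≈ 0.667, f(2/3) ≈ 0.816, f(8/9) ≈ 0.943, f(10/9) ≈ 1.054, f(4/3) ≈ 1.155, f(14/9) ≈ 1.247, f(16/9) ≈ 1.333, f(2) ≈ 1.414.
T_9 = (Δt/2)·[f(t_0) + 2f(t_1) + ... + 2f(t_{8}) + f(t_9)].
Sum ≈ 1.865.

1.865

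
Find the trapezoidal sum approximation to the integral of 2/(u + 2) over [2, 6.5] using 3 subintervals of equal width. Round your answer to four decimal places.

Δu = (6.5 − 2)/3 = 1.5.
f(2) = 0.5, f(3.5) = 4/11, f(5) = 2/7, f(6.5) = 4/17.
T_3 = (Δu/2)·[f(u_0) + 2f(u_1) + 2f(u_2) + f(u_3)].
Sum ≈ 1.5255.

1.5255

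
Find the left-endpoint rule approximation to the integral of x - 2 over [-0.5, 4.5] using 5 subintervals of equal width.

Δx = (4.5 − (-0.5))/5 = 1.
Left endpoints: -0.5, 0.5, 1.5, 2.5, 3.5.
f(-0.5) = -2.5, f(0.5) = -1.5, f(1.5) = -0.5, f(2.5) = 0.5, f(3.5) = 1.5.
Sum = Δx · [f(-0.5) + f(0.5) + f(1.5) + f(2.5) + f(3.5)].
Sum = -2.5.

-2.5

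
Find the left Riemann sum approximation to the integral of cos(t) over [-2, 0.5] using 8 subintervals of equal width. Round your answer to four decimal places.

1.1753

Δt = (0.5 − (-2))/8 = 0.3125.
Left endpoints: -2, -1.6875, -1.375, -1.0625, -0.75, -0.4375, -0.125, 0.1875.
f(-2) ≈ -0.4161, f(-1.6875) ≈ -0.1164, f(-1.375) ≈ 0.1945, f(-1.0625) ≈ 0.4867, f(-0.75) ≈ 0.7317, f(-0.4375) ≈ 0.9058, f(-0.125) ≈ 0.9922, f(0.1875) ≈ 0.9825.
Sum = Δt · [f(-2) + f(-1.6875) + f(-1.375) + ...].
Sum ≈ 1.1753.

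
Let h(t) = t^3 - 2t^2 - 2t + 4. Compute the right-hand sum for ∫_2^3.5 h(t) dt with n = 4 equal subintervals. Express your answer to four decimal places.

Δt = (3.5 − 2)/4 = 0.375.
Right endpoints: 2.375, 2.75, 3.125, 3.5.
h(2.375) = 699/512, h(2.75) = 4.171875, h(3.125) = 4473/512, h(3.5) = 15.375.
Sum = Δt · [h(2.375) + h(2.75) + h(3.125) + h(3.5)].
Sum ≈ 11.1182.

11.1182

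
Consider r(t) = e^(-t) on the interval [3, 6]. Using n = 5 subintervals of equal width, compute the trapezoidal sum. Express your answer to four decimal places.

0.0487

Δt = (6 − 3)/5 = 0.6.
r(3) ≈ 0.0498, r(3.6) ≈ 0.0273, r(4.2) ≈ 0.0150, r(4.8) ≈ 0.0082, r(5.4) ≈ 0.0045, r(6) ≈ 0.0025.
T_5 = (Δt/2)·[r(t_0) + 2r(t_1) + ... + 2r(t_{4}) + r(t_5)].
Sum ≈ 0.0487.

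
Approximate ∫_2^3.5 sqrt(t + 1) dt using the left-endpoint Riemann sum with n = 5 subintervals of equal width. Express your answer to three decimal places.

2.841

Δt = (3.5 − 2)/5 = 0.3.
Left endpoints: 2, 2.3, 2.6, 2.9, 3.2.
f(2) ≈ 1.732, f(2.3) ≈ 1.817, f(2.6) ≈ 1.897, f(2.9) ≈ 1.975, f(3.2) ≈ 2.049.
Sum = Δt · [f(2) + f(2.3) + f(2.6) + f(2.9) + f(3.2)].
Sum ≈ 2.841.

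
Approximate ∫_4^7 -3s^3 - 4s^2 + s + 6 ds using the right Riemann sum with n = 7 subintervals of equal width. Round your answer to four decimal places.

Δs = (7 − 4)/7 = 3/7.
Right endpoints: 31/7, 34/7, 37/7, 40/7, 43/7, 46/7, 7.
f(31/7) = -112704/343, f(34/7) = -146556/343, f(37/7) = -186420/343, f(40/7) = -232782/343, f(43/7) = -286128/343, f(46/7) = -346944/343, f(7) = -1212.
Sum = Δs · [f(31/7) + f(34/7) + f(37/7) + ...].
Sum ≈ -2158.1633.

-2158.1633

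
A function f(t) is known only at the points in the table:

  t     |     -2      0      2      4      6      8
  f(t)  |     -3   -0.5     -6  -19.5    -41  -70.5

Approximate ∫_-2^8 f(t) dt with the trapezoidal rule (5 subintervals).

-207.5

Δt = 2.
T_5 = (2/2)·[(-3) + 2·(-0.5) + 2·(-6) + 2·(-19.5) + 2·(-41) + (-70.5)] = -207.5.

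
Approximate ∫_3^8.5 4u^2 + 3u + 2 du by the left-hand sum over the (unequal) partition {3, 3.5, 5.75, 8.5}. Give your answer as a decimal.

Subinterval widths: 0.5, 2.25, 2.75.
Left endpoints: 3, 3.5, 5.75.
f(3) = 47, f(3.5) = 61.5, f(5.75) = 151.5.
Sum = Σ Δu_i · f(u_i).
Sum = 578.5.

578.5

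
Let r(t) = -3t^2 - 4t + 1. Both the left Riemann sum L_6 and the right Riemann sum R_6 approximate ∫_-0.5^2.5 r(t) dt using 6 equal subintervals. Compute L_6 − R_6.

L_6 = -17.625.
R_6 = -32.625.
L_6 − R_6 = 15.

15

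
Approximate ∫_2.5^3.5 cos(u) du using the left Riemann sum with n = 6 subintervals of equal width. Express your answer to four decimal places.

Δu = (3.5 − 2.5)/6 = 1/6.
Left endpoints: 2.5, 8/3, 17/6, 3, 19/6, 10/3.
f(2.5) ≈ -0.8011, f(8/3) ≈ -0.8893, f(17/6) ≈ -0.9529, f(3) ≈ -0.9900, f(19/6) ≈ -0.9997, f(10/3) ≈ -0.9817.
Sum = Δu · [f(2.5) + f(8/3) + f(17/6) + ...].
Sum ≈ -0.9358.

-0.9358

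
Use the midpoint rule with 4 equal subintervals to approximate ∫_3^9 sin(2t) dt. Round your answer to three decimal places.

Δt = (9 − 3)/4 = 1.5.
Midpoints: 3.75, 5.25, 6.75, 8.25.
f(3.75) ≈ 0.938, f(5.25) ≈ -0.880, f(6.75) ≈ 0.804, f(8.25) ≈ -0.712.
Sum = Δt · [f(3.75) + f(5.25) + f(6.75) + f(8.25)].
Sum ≈ 0.225.

0.225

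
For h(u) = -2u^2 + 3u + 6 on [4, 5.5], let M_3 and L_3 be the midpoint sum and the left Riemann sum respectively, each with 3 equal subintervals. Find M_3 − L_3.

M_3 = -37.8125.
L_3 = -32.
M_3 − L_3 = -5.8125.

-5.8125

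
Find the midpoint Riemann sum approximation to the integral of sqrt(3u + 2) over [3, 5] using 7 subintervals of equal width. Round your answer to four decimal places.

Δu = (5 − 3)/7 = 2/7.
Midpoints: 22/7, 24/7, 26/7, 4, 30/7, 32/7, 34/7.
f(22/7) ≈ 3.3806, f(24/7) ≈ 3.5051, f(26/7) ≈ 3.6253, f(4) ≈ 3.7417, f(30/7) ≈ 3.8545, f(32/7) ≈ 3.9641, f(34/7) ≈ 4.0708.
Sum = Δu · [f(22/7) + f(24/7) + f(26/7) + ...].
Sum ≈ 7.4692.

7.4692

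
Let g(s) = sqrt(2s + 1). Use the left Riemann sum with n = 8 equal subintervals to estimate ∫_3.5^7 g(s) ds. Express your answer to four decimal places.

11.5924

Δs = (7 − 3.5)/8 = 0.4375.
Left endpoints: 3.5, 3.9375, 4.375, 4.8125, 5.25, 5.6875, 6.125, 6.5625.
g(3.5) ≈ 2.8284, g(3.9375) ≈ 2.9791, g(4.375) ≈ 3.1225, g(4.8125) ≈ 3.2596, g(5.25) ≈ 3.3912, g(5.6875) ≈ 3.5178, g(6.125) ≈ 3.6401, g(6.5625) ≈ 3.7583.
Sum = Δs · [g(3.5) + g(3.9375) + g(4.375) + ...].
Sum ≈ 11.5924.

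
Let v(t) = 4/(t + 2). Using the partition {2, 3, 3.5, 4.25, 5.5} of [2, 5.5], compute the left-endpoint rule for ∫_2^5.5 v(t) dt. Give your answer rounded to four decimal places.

Subinterval widths: 1, 0.5, 0.75, 1.25.
Left endpoints: 2, 3, 3.5, 4.25.
v(2) = 1, v(3) = 0.8, v(3.5) = 8/11, v(4.25) = 0.64.
Sum = Σ Δt_i · v(t_i).
Sum ≈ 2.7455.

2.7455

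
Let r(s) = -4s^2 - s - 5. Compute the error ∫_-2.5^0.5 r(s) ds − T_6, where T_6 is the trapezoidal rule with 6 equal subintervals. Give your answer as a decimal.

0.5

Exact integral: ∫_-2.5^0.5 r(s) ds = -33.
T_6 = -33.5.
Error = -33 − (-33.5) = 0.5.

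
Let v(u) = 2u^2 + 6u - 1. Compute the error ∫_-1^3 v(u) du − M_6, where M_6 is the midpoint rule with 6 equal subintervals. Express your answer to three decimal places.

Exact integral: ∫_-1^3 v(u) du ≈ 38.66667.
M_6 ≈ 38.37037.
Error ≈ 38.66667 − 38.37037 ≈ 0.296.

0.296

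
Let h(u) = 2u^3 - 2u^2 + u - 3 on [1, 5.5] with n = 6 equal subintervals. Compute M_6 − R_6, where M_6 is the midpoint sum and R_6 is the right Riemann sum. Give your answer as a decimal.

M_6 = 344.21484375.
R_6 = 459.0703125.
M_6 − R_6 = -114.85546875.

-114.85546875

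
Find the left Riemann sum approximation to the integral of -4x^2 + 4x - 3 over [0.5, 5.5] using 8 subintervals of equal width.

Δx = (5.5 − 0.5)/8 = 0.625.
Left endpoints: 0.5, 1.125, 1.75, 2.375, 3, 3.625, 4.25, 4.875.
f(0.5) = -2, f(1.125) = -3.5625, f(1.75) = -8.25, f(2.375) = -16.0625, f(3) = -27, f(3.625) = -41.0625, f(4.25) = -58.25, f(4.875) = -78.5625.
Sum = Δx · [f(0.5) + f(1.125) + f(1.75) + ...].
Sum = -146.71875.

-146.71875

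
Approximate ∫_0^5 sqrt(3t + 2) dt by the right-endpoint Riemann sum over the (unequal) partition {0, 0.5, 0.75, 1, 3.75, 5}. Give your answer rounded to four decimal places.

Subinterval widths: 0.5, 0.25, 0.25, 2.75, 1.25.
Right endpoints: 0.5, 0.75, 1, 3.75, 5.
f(0.5) ≈ 1.8708, f(0.75) ≈ 2.0616, f(1) ≈ 2.2361, f(3.75) ≈ 3.6401, f(5) ≈ 4.1231.
Sum = Σ Δt_i · f(t_i).
Sum ≈ 17.1739.

17.1739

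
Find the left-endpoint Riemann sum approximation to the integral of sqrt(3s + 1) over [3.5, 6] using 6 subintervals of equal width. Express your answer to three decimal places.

9.535

Δs = (6 − 3.5)/6 = 5/12.
Left endpoints: 3.5, 47/12, 13/3, 4.75, 31/6, 67/12.
f(3.5) ≈ 3.391, f(47/12) ≈ 3.571, f(13/3) ≈ 3.742, f(4.75) ≈ 3.905, f(31/6) ≈ 4.062, f(67/12) ≈ 4.213.
Sum = Δs · [f(3.5) + f(47/12) + f(13/3) + ...].
Sum ≈ 9.535.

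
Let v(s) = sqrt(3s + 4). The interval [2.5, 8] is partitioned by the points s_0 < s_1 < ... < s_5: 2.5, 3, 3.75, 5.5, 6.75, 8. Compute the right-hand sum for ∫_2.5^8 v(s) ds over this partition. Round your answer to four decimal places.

Subinterval widths: 0.5, 0.75, 1.75, 1.25, 1.25.
Right endpoints: 3, 3.75, 5.5, 6.75, 8.
v(3) ≈ 3.6056, v(3.75) ≈ 3.9051, v(5.5) ≈ 4.5277, v(6.75) ≈ 4.9244, v(8) ≈ 5.2915.
Sum = Σ Δs_i · v(s_i).
Sum ≈ 25.4250.

25.4250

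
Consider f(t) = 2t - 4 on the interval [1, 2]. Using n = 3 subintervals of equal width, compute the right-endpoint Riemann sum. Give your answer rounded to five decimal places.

Δt = (2 − 1)/3 = 1/3.
Right endpoints: 4/3, 5/3, 2.
f(4/3) = -4/3, f(5/3) = -2/3, f(2) = 0.
Sum = Δt · [f(4/3) + f(5/3) + f(2)].
Sum ≈ -0.66667.

-0.66667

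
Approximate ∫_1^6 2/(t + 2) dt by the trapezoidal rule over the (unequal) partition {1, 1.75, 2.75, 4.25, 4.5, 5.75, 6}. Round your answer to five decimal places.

1.97855

Subinterval widths: 0.75, 1, 1.5, 0.25, 1.25, 0.25.
f(1) = 2/3, f(1.75) = 8/15, f(2.75) = 8/19, f(4.25) = 0.32, f(4.5) = 4/13, f(5.75) = 8/31, f(6) = 0.25.
On each subinterval the trapezoid contributes (Δt_i/2)·[f(t_{i-1}) + f(t_i)].
Sum ≈ 1.97855.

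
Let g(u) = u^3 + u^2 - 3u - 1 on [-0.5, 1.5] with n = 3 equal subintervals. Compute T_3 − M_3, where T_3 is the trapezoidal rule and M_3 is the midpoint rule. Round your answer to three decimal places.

T_3 ≈ -2.21296.
M_3 ≈ -2.76852.
T_3 − M_3 ≈ 0.556.

0.556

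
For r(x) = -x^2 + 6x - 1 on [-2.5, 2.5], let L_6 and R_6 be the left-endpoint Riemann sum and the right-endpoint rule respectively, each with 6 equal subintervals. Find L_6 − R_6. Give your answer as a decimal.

-25

L_6 ≈ -28.4953704.
R_6 ≈ -3.4953704.
L_6 − R_6 = -25.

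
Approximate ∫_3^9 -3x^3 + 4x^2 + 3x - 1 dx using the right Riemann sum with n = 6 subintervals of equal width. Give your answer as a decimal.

-4772

Δx = (9 − 3)/6 = 1.
Right endpoints: 4, 5, 6, 7, 8, 9.
f(4) = -117, f(5) = -261, f(6) = -487, f(7) = -813, f(8) = -1257, f(9) = -1837.
Sum = Δx · [f(4) + f(5) + f(6) + ...].
Sum = -4772.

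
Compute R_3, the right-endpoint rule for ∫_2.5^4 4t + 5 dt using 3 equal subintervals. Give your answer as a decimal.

Δt = (4 − 2.5)/3 = 0.5.
Right endpoints: 3, 3.5, 4.
f(3) = 17, f(3.5) = 19, f(4) = 21.
Sum = Δt · [f(3) + f(3.5) + f(4)].
Sum = 28.5.

28.5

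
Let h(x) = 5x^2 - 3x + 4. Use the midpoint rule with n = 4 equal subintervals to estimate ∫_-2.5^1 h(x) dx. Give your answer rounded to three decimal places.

48.467

Δx = (1 − (-2.5))/4 = 0.875.
Midpoints: -2.0625, -1.1875, -0.3125, 0.5625.
h(-2.0625) = 31.45703125, h(-1.1875) = 14.61328125, h(-0.3125) = 5.42578125, h(0.5625) = 3.89453125.
Sum = Δx · [h(-2.0625) + h(-1.1875) + h(-0.3125) + h(0.5625)].
Sum ≈ 48.467.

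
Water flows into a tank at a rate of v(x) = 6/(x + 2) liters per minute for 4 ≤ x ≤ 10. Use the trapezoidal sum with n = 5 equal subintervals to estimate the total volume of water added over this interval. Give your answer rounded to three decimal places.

4.174

Δx = (10 − 4)/5 = 1.2.
v(4) = 1, v(5.2) = 5/6, v(6.4) = 5/7, v(7.6) = 0.625, v(8.8) = 5/9, v(10) = 0.5.
T_5 = (Δx/2)·[v(x_0) + 2v(x_1) + ... + 2v(x_{4}) + v(x_5)].
Sum ≈ 4.174.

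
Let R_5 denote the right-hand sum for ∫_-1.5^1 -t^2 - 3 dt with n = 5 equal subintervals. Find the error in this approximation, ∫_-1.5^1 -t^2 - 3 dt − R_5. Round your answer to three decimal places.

Exact integral: ∫_-1.5^1 f(t) dt ≈ -8.95833.
R_5 = -8.75.
Error ≈ -8.95833 − (-8.75) ≈ -0.208.

-0.208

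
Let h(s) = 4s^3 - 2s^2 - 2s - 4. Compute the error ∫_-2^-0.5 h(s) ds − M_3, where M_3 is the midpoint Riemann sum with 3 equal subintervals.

Exact integral: ∫_-2^-0.5 h(s) ds = -23.4375.
M_3 = -22.90625.
Error = -23.4375 − (-22.90625) = -0.53125.

-0.53125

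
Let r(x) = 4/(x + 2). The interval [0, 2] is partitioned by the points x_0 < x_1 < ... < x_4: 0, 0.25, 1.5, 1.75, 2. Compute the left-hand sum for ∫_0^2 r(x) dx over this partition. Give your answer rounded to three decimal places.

3.275

Subinterval widths: 0.25, 1.25, 0.25, 0.25.
Left endpoints: 0, 0.25, 1.5, 1.75.
r(0) = 2, r(0.25) = 16/9, r(1.5) = 8/7, r(1.75) = 16/15.
Sum = Σ Δx_i · r(x_i).
Sum ≈ 3.275.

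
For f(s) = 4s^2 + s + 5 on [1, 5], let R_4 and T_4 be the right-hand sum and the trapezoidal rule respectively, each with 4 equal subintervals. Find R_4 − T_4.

50

R_4 = 250.
T_4 = 200.
R_4 − T_4 = 50.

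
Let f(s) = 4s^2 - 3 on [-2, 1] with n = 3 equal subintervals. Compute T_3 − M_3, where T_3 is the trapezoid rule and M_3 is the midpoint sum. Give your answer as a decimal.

3

T_3 = 5.
M_3 = 2.
T_3 − M_3 = 3.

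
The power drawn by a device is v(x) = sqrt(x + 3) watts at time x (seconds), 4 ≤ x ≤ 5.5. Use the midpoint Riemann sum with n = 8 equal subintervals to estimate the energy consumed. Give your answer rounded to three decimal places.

Δx = (5.5 − 4)/8 = 0.1875.
Midpoints: 4.09375, 4.28125, 4.46875, 4.65625, 4.84375, 5.03125, 5.21875, 5.40625.
v(4.09375) ≈ 2.663, v(4.28125) ≈ 2.698, v(4.46875) ≈ 2.733, v(4.65625) ≈ 2.767, v(4.84375) ≈ 2.801, v(5.03125) ≈ 2.834, v(5.21875) ≈ 2.867, v(5.40625) ≈ 2.899.
Sum = Δx · [v(4.09375) + v(4.28125) + v(4.46875) + ...].
Sum ≈ 4.174.

4.174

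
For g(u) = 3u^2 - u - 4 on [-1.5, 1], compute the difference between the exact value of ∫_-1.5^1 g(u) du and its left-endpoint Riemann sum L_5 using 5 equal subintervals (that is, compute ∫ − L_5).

Exact integral: ∫_-1.5^1 g(u) du = -5.
L_5 = -3.125.
Error = -5 − (-3.125) = -1.875.

-1.875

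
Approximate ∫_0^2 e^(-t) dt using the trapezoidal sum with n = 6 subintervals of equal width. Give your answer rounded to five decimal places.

0.87266

Δt = (2 − 0)/6 = 1/3.
f(0) ≈ 1.00000, f(1/3) ≈ 0.71653, f(2/3) ≈ 0.51342, f(1) ≈ 0.36788, f(4/3) ≈ 0.26360, f(5/3) ≈ 0.18888, f(2) ≈ 0.13534.
T_6 = (Δt/2)·[f(t_0) + 2f(t_1) + ... + 2f(t_{5}) + f(t_6)].
Sum ≈ 0.87266.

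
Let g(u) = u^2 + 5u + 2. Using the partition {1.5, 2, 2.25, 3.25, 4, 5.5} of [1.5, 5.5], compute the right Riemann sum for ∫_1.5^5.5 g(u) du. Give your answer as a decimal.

Subinterval widths: 0.5, 0.25, 1, 0.75, 1.5.
Right endpoints: 2, 2.25, 3.25, 4, 5.5.
g(2) = 16, g(2.25) = 18.3125, g(3.25) = 28.8125, g(4) = 38, g(5.5) = 59.75.
Sum = Σ Δu_i · g(u_i).
Sum = 159.515625.

159.515625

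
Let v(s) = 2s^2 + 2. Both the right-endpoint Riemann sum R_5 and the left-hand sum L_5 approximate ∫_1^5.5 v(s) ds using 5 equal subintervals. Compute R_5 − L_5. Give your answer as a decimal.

R_5 = 146.79.
L_5 = 94.14.
R_5 − L_5 = 52.65.

52.65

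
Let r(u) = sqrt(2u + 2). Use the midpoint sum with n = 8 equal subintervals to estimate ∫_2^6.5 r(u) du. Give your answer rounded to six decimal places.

14.467912

Δu = (6.5 − 2)/8 = 0.5625.
Midpoints: 2.28125, 2.84375, 3.40625, 3.96875, 4.53125, 5.09375, 5.65625, 6.21875.
r(2.28125) ≈ 2.561738, r(2.84375) ≈ 2.772634, r(3.40625) ≈ 2.968586, r(3.96875) ≈ 3.152380, r(4.53125) ≈ 3.326034, r(5.09375) ≈ 3.491060, r(5.65625) ≈ 3.648630, r(6.21875) ≈ 3.799671.
Sum = Δu · [r(2.28125) + r(2.84375) + r(3.40625) + ...].
Sum ≈ 14.467912.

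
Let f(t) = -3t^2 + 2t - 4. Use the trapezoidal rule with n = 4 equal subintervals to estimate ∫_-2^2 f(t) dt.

Δt = (2 − (-2))/4 = 1.
f(-2) = -20, f(-1) = -9, f(0) = -4, f(1) = -5, f(2) = -12.
T_4 = (Δt/2)·[f(t_0) + 2f(t_1) + 2f(t_2) + 2f(t_3) + f(t_4)].
Sum = -34.

-34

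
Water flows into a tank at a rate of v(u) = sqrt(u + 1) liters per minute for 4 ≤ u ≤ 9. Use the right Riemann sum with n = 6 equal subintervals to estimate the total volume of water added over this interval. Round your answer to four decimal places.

14.0104

Δu = (9 − 4)/6 = 5/6.
Right endpoints: 29/6, 17/3, 6.5, 22/3, 49/6, 9.
v(29/6) ≈ 2.4152, v(17/3) ≈ 2.5820, v(6.5) ≈ 2.7386, v(22/3) ≈ 2.8868, v(49/6) ≈ 3.0277, v(9) ≈ 3.1623.
Sum = Δu · [v(29/6) + v(17/3) + v(6.5) + ...].
Sum ≈ 14.0104.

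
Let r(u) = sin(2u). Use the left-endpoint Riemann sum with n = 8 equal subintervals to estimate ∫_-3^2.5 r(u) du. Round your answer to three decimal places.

0.709

Δu = (2.5 − (-3))/8 = 0.6875.
Left endpoints: -3, -2.3125, -1.625, -0.9375, -0.25, 0.4375, 1.125, 1.8125.
r(-3) ≈ 0.279, r(-2.3125) ≈ 0.996, r(-1.625) ≈ 0.108, r(-0.9375) ≈ -0.954, r(-0.25) ≈ -0.479, r(0.4375) ≈ 0.768, r(1.125) ≈ 0.778, r(1.8125) ≈ -0.465.
Sum = Δu · [r(-3) + r(-2.3125) + r(-1.625) + ...].
Sum ≈ 0.709.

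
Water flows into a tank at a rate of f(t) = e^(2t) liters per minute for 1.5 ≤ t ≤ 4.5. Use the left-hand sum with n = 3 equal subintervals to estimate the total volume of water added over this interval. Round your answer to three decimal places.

1265.132

Δt = (4.5 − 1.5)/3 = 1.
Left endpoints: 1.5, 2.5, 3.5.
f(1.5) ≈ 20.086, f(2.5) ≈ 148.413, f(3.5) ≈ 1096.633.
Sum = Δt · [f(1.5) + f(2.5) + f(3.5)].
Sum ≈ 1265.132.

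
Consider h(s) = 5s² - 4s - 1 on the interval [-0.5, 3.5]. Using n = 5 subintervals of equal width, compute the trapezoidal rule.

Δs = (3.5 − (-0.5))/5 = 0.8.
h(-0.5) = 2.25, h(0.3) = -1.75, h(1.1) = 0.65, h(1.9) = 9.45, h(2.7) = 24.65, h(3.5) = 46.25.
T_5 = (Δs/2)·[h(s_0) + 2h(s_1) + ... + 2h(s_{4}) + h(s_5)].
Sum = 45.8.

45.8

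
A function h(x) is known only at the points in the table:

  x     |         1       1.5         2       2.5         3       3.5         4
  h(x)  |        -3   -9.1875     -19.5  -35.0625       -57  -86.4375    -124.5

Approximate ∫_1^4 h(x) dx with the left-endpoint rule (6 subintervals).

Δx = 0.5.
Sum = 0.5·[(-3) + (-9.1875) + (-19.5) + (-35.0625) + (-57) + (-86.4375)] = -105.09375.

-105.09375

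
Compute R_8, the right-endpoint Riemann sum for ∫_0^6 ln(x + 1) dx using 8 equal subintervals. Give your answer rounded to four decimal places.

8.3117

Δx = (6 − 0)/8 = 0.75.
Right endpoints: 0.75, 1.5, 2.25, 3, 3.75, 4.5, 5.25, 6.
f(0.75) ≈ 0.5596, f(1.5) ≈ 0.9163, f(2.25) ≈ 1.1787, f(3) ≈ 1.3863, f(3.75) ≈ 1.5581, f(4.5) ≈ 1.7047, f(5.25) ≈ 1.8326, f(6) ≈ 1.9459.
Sum = Δx · [f(0.75) + f(1.5) + f(2.25) + ...].
Sum ≈ 8.3117.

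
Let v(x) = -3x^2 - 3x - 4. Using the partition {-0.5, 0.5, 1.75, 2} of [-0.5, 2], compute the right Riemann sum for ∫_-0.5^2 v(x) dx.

-34.796875

Subinterval widths: 1, 1.25, 0.25.
Right endpoints: 0.5, 1.75, 2.
v(0.5) = -6.25, v(1.75) = -18.4375, v(2) = -22.
Sum = Σ Δx_i · v(x_i).
Sum = -34.796875.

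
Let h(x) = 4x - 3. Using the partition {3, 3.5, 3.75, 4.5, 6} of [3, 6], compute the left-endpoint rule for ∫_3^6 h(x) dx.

38.75

Subinterval widths: 0.5, 0.25, 0.75, 1.5.
Left endpoints: 3, 3.5, 3.75, 4.5.
h(3) = 9, h(3.5) = 11, h(3.75) = 12, h(4.5) = 15.
Sum = Σ Δx_i · h(x_i).
Sum = 38.75.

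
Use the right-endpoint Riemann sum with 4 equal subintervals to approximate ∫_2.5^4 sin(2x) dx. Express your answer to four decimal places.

Δx = (4 − 2.5)/4 = 0.375.
Right endpoints: 2.875, 3.25, 3.625, 4.
f(2.875) ≈ -0.5083, f(3.25) ≈ 0.2151, f(3.625) ≈ 0.8231, f(4) ≈ 0.9894.
Sum = Δx · [f(2.875) + f(3.25) + f(3.625) + f(4)].
Sum ≈ 0.5697.

0.5697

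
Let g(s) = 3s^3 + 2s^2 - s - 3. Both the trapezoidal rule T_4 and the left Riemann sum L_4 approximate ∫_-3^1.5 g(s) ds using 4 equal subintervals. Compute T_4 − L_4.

41.1328125

T_4 ≈ -51.33691.
L_4 ≈ -92.46973.
T_4 − L_4 = 41.1328125.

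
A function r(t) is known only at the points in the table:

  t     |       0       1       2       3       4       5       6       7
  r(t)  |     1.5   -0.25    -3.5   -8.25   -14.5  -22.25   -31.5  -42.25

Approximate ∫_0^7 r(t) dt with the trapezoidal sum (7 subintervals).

-100.625

Δt = 1.
T_7 = (1/2)·[1.5 + 2·(-0.25) + 2·(-3.5) + 2·(-8.25) + 2·(-14.5) + 2·(-22.25) + 2·(-31.5) + (-42.25)] = -100.625.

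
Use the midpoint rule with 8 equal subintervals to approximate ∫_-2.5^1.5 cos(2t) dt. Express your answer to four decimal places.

Δt = (1.5 − (-2.5))/8 = 0.5.
Midpoints: -2.25, -1.75, -1.25, -0.75, -0.25, 0.25, 0.75, 1.25.
f(-2.25) ≈ -0.2108, f(-1.75) ≈ -0.9365, f(-1.25) ≈ -0.8011, f(-0.75) ≈ 0.0707, f(-0.25) ≈ 0.8776, f(0.25) ≈ 0.8776, f(0.75) ≈ 0.0707, f(1.25) ≈ -0.8011.
Sum = Δt · [f(-2.25) + f(-1.75) + f(-1.25) + ...].
Sum ≈ -0.4265.

-0.4265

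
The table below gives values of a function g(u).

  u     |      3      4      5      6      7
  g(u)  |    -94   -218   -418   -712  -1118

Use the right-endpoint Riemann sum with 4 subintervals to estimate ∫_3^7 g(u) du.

Δu = 1.
Sum = 1·[(-218) + (-418) + (-712) + (-1118)] = -2466.

-2466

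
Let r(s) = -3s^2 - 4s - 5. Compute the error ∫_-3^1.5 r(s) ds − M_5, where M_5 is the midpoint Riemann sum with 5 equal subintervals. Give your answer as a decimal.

Exact integral: ∫_-3^1.5 r(s) ds = -39.375.
M_5 = -38.46375.
Error = -39.375 − (-38.46375) = -0.91125.

-0.91125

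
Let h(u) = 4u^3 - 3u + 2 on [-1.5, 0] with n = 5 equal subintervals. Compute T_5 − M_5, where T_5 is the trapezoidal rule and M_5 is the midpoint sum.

T_5 = 1.11.
M_5 = 1.41375.
T_5 − M_5 = -0.30375.

-0.30375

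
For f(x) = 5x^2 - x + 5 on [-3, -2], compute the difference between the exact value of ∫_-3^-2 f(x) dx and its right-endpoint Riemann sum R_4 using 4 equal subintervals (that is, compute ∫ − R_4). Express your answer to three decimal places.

Exact integral: ∫_-3^-2 f(x) dx ≈ 39.16667.
R_4 = 35.96875.
Error ≈ 39.16667 − 35.96875 ≈ 3.198.

3.198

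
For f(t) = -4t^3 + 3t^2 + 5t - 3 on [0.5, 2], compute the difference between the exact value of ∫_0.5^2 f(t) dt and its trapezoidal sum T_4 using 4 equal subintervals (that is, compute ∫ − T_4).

Exact integral: ∫_0.5^2 f(t) dt = -3.1875.
T_4 = -3.609375.
Error = -3.1875 − (-3.609375) = 0.421875.

0.421875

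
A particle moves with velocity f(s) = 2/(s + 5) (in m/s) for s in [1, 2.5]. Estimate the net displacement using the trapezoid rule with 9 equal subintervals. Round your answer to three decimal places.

Δs = (2.5 − 1)/9 = 1/6.
f(1) = 1/3, f(7/6) = 12/37, f(4/3) = 6/19, f(1.5) = 4/13, f(5/3) = 0.3, f(11/6) = 12/41, f(2) = 2/7, f(13/6) = 12/43, f(7/3) = 3/11, f(2.5) = 4/15.
T_9 = (Δs/2)·[f(s_0) + 2f(s_1) + ... + 2f(s_{8}) + f(s_9)].
Sum ≈ 0.446.

0.446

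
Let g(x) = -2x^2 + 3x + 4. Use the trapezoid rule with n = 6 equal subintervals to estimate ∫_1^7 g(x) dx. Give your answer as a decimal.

Δx = (7 − 1)/6 = 1.
g(1) = 5, g(2) = 2, g(3) = -5, g(4) = -16, g(5) = -31, g(6) = -50, g(7) = -73.
T_6 = (Δx/2)·[g(x_0) + 2g(x_1) + ... + 2g(x_{5}) + g(x_6)].
Sum = -134.

-134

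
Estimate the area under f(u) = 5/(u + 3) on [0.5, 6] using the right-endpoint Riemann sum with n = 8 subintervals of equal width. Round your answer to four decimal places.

4.4358

Δu = (6 − 0.5)/8 = 0.6875.
Right endpoints: 1.1875, 1.875, 2.5625, 3.25, 3.9375, 4.625, 5.3125, 6.
f(1.1875) = 80/67, f(1.875) = 40/39, f(2.5625) = 80/89, f(3.25) = 0.8, f(3.9375) = 80/111, f(4.625) = 40/61, f(5.3125) = 80/133, f(6) = 5/9.
Sum = Δu · [f(1.1875) + f(1.875) + f(2.5625) + ...].
Sum ≈ 4.4358.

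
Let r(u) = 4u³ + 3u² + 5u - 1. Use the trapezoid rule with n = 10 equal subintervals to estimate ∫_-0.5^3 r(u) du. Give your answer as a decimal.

127.72375

Δu = (3 − (-0.5))/10 = 0.35.
r(-0.5) = -3.25, r(-0.15) = -1.696, r(0.2) = 0.152, r(0.55) = 3.323, r(0.9) = 8.846, r(1.25) = 17.75, r(1.6) = 31.064, r(1.95) = 49.817, r(2.3) = 75.038, r(2.65) = 107.756, r(3) = 149.
T_10 = (Δu/2)·[r(u_0) + 2r(u_1) + ... + 2r(u_{9}) + r(u_10)].
Sum = 127.72375.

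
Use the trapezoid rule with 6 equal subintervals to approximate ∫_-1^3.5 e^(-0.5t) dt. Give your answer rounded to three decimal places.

Δt = (3.5 − (-1))/6 = 0.75.
f(-1) ≈ 1.649, f(-0.25) ≈ 1.133, f(0.5) ≈ 0.779, f(1.25) ≈ 0.535, f(2) ≈ 0.368, f(2.75) ≈ 0.253, f(3.5) ≈ 0.174.
T_6 = (Δt/2)·[f(t_0) + 2f(t_1) + ... + 2f(t_{5}) + f(t_6)].
Sum ≈ 2.984.

2.984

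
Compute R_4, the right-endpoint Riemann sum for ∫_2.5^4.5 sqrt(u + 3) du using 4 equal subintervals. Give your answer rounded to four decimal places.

Δu = (4.5 − 2.5)/4 = 0.5.
Right endpoints: 3, 3.5, 4, 4.5.
f(3) ≈ 2.4495, f(3.5) ≈ 2.5495, f(4) ≈ 2.6458, f(4.5) ≈ 2.7386.
Sum = Δu · [f(3) + f(3.5) + f(4) + f(4.5)].
Sum ≈ 5.1917.

5.1917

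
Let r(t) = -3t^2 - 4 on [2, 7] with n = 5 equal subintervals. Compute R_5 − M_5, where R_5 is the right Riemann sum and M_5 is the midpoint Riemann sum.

R_5 = -425.
M_5 = -353.75.
R_5 − M_5 = -71.25.

-71.25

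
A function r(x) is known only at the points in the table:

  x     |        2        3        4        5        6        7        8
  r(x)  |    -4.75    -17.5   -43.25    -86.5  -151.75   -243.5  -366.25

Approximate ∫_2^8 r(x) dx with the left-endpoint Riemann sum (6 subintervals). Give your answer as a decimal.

Δx = 1.
Sum = 1·[(-4.75) + (-17.5) + (-43.25) + (-86.5) + (-151.75) + (-243.5)] = -547.25.

-547.25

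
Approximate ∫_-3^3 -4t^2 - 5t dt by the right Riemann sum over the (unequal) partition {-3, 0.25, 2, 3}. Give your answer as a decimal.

Subinterval widths: 3.25, 1.75, 1.
Right endpoints: 0.25, 2, 3.
f(0.25) = -1.5, f(2) = -26, f(3) = -51.
Sum = Σ Δt_i · f(t_i).
Sum = -101.375.

-101.375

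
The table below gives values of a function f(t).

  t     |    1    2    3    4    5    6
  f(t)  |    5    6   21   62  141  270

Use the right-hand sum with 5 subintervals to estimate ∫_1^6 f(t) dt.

500

Δt = 1.
Sum = 1·[6 + 21 + 62 + 141 + 270] = 500.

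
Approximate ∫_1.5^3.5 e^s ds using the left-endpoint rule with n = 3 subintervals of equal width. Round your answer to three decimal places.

20.142

Δs = (3.5 − 1.5)/3 = 2/3.
Left endpoints: 1.5, 13/6, 17/6.
f(1.5) ≈ 4.482, f(13/6) ≈ 8.729, f(17/6) ≈ 17.002.
Sum = Δs · [f(1.5) + f(13/6) + f(17/6)].
Sum ≈ 20.142.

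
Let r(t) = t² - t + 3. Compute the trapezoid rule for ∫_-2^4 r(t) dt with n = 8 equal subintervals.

36.5625

Δt = (4 − (-2))/8 = 0.75.
r(-2) = 9, r(-1.25) = 5.8125, r(-0.5) = 3.75, r(0.25) = 2.8125, r(1) = 3, r(1.75) = 4.3125, r(2.5) = 6.75, r(3.25) = 10.3125, r(4) = 15.
T_8 = (Δt/2)·[r(t_0) + 2r(t_1) + ... + 2r(t_{7}) + r(t_8)].
Sum = 36.5625.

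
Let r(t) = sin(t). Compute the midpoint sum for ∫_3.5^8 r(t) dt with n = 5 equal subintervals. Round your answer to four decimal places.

-0.8183

Δt = (8 − 3.5)/5 = 0.9.
Midpoints: 3.95, 4.85, 5.75, 6.65, 7.55.
r(3.95) ≈ -0.7232, r(4.85) ≈ -0.9905, r(5.75) ≈ -0.5083, r(6.65) ≈ 0.3586, r(7.55) ≈ 0.9542.
Sum = Δt · [r(3.95) + r(4.85) + r(5.75) + r(6.65) + r(7.55)].
Sum ≈ -0.8183.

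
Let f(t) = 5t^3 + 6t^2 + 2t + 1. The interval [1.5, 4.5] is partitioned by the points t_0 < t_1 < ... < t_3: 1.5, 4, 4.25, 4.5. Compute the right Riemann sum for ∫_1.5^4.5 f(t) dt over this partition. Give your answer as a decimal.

1334.70703125

Subinterval widths: 2.5, 0.25, 0.25.
Right endpoints: 4, 4.25, 4.5.
f(4) = 425, f(4.25) = 501.703125, f(4.5) = 587.125.
Sum = Σ Δt_i · f(t_i).
Sum = 1334.70703125.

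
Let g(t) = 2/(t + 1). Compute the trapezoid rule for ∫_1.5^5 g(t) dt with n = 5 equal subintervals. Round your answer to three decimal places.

Δt = (5 − 1.5)/5 = 0.7.
g(1.5) = 0.8, g(2.2) = 0.625, g(2.9) = 20/39, g(3.6) = 10/23, g(4.3) = 20/53, g(5) = 1/3.
T_5 = (Δt/2)·[g(t_0) + 2g(t_1) + ... + 2g(t_{4}) + g(t_5)].
Sum ≈ 1.762.

1.762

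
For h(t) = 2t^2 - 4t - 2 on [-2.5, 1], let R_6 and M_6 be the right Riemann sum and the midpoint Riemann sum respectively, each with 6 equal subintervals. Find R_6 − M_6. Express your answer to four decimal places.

-6.5503

R_6 ≈ 7.834491.
M_6 ≈ 14.384838.
R_6 − M_6 ≈ -6.5503.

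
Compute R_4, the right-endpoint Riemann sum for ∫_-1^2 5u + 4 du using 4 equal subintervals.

Δu = (2 − (-1))/4 = 0.75.
Right endpoints: -0.25, 0.5, 1.25, 2.
f(-0.25) = 2.75, f(0.5) = 6.5, f(1.25) = 10.25, f(2) = 14.
Sum = Δu · [f(-0.25) + f(0.5) + f(1.25) + f(2)].
Sum = 25.125.

25.125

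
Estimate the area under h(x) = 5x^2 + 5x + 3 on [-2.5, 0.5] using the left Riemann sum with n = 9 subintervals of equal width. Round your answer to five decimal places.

23.02778

Δx = (0.5 − (-2.5))/9 = 1/3.
Left endpoints: -2.5, -13/6, -11/6, -1.5, -7/6, -5/6, -0.5, -1/6, 1/6.
h(-2.5) = 21.75, h(-13/6) = 563/36, h(-11/6) = 383/36, h(-1.5) = 6.75, h(-7/6) = 143/36, h(-5/6) = 83/36, h(-0.5) = 1.75, h(-1/6) = 83/36, h(1/6) = 143/36.
Sum = Δx · [h(-2.5) + h(-13/6) + h(-11/6) + ...].
Sum ≈ 23.02778.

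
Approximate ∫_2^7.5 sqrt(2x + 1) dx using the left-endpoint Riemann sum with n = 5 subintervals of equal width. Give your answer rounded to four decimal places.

16.6166

Δx = (7.5 − 2)/5 = 1.1.
Left endpoints: 2, 3.1, 4.2, 5.3, 6.4.
f(2) ≈ 2.2361, f(3.1) ≈ 2.6833, f(4.2) ≈ 3.0659, f(5.3) ≈ 3.4059, f(6.4) ≈ 3.7148.
Sum = Δx · [f(2) + f(3.1) + f(4.2) + f(5.3) + f(6.4)].
Sum ≈ 16.6166.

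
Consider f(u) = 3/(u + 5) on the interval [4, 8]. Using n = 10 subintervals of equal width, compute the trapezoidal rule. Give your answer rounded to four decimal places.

Δu = (8 − 4)/10 = 0.4.
f(4) = 1/3, f(4.4) = 15/47, f(4.8) = 15/49, f(5.2) = 5/17, f(5.6) = 15/53, f(6) = 3/11, f(6.4) = 5/19, f(6.8) = 15/59, f(7.2) = 15/61, f(7.6) = 5/21, f(8) = 3/13.
T_10 = (Δu/2)·[f(u_0) + 2f(u_1) + ... + 2f(u_{9}) + f(u_10)].
Sum ≈ 1.1034.

1.1034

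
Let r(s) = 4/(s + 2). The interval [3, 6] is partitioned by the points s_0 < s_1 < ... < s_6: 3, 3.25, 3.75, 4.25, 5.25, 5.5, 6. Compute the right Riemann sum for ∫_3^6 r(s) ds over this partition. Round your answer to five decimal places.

Subinterval widths: 0.25, 0.5, 0.5, 1, 0.25, 0.5.
Right endpoints: 3.25, 3.75, 4.25, 5.25, 5.5, 6.
r(3.25) = 16/21, r(3.75) = 16/23, r(4.25) = 0.64, r(5.25) = 16/29, r(5.5) = 8/15, r(6) = 0.5.
Sum = Σ Δs_i · r(s_i).
Sum ≈ 1.79336.

1.79336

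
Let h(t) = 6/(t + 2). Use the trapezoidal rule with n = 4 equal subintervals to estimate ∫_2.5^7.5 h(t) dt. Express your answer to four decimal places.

Δt = (7.5 − 2.5)/4 = 1.25.
h(2.5) = 4/3, h(3.75) = 24/23, h(5) = 6/7, h(6.25) = 8/11, h(7.5) = 12/19.
T_4 = (Δt/2)·[h(t_0) + 2h(t_1) + 2h(t_2) + 2h(t_3) + h(t_4)].
Sum ≈ 4.5129.

4.5129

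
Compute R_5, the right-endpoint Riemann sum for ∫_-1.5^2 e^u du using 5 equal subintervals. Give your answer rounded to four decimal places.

9.9642

Δu = (2 − (-1.5))/5 = 0.7.
Right endpoints: -0.8, -0.1, 0.6, 1.3, 2.
f(-0.8) ≈ 0.4493, f(-0.1) ≈ 0.9048, f(0.6) ≈ 1.8221, f(1.3) ≈ 3.6693, f(2) ≈ 7.3891.
Sum = Δu · [f(-0.8) + f(-0.1) + f(0.6) + f(1.3) + f(2)].
Sum ≈ 9.9642.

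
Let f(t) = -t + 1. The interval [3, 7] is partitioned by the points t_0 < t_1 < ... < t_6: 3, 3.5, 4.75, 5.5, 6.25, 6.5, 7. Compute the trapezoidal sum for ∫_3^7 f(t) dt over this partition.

Subinterval widths: 0.5, 1.25, 0.75, 0.75, 0.25, 0.5.
f(3) = -2, f(3.5) = -2.5, f(4.75) = -3.75, f(5.5) = -4.5, f(6.25) = -5.25, f(6.5) = -5.5, f(7) = -6.
On each subinterval the trapezoid contributes (Δt_i/2)·[f(t_{i-1}) + f(t_i)].
Sum = -16.

-16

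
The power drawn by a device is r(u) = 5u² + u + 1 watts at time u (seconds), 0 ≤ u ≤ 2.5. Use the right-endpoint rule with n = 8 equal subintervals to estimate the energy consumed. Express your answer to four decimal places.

Δu = (2.5 − 0)/8 = 0.3125.
Right endpoints: 0.3125, 0.625, 0.9375, 1.25, 1.5625, 1.875, 2.1875, 2.5.
r(0.3125) = 1.80078125, r(0.625) = 3.578125, r(0.9375) = 6.33203125, r(1.25) = 10.0625, r(1.5625) = 14.76953125, r(1.875) = 20.453125, r(2.1875) = 27.11328125, r(2.5) = 34.75.
Sum = Δu · [r(0.3125) + r(0.625) + r(0.9375) + ...].
Sum ≈ 37.1436.

37.1436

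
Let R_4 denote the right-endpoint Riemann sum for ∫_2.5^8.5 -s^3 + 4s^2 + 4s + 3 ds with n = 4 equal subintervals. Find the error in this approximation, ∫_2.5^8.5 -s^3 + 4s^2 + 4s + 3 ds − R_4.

Exact integral: ∫_2.5^8.5 f(s) ds = -347.25.
R_4 = -608.25.
Error = -347.25 − (-608.25) = 261.

261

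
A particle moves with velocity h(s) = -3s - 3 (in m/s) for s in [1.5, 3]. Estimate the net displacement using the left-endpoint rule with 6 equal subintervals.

Δs = (3 − 1.5)/6 = 0.25.
Left endpoints: 1.5, 1.75, 2, 2.25, 2.5, 2.75.
h(1.5) = -7.5, h(1.75) = -8.25, h(2) = -9, h(2.25) = -9.75, h(2.5) = -10.5, h(2.75) = -11.25.
Sum = Δs · [h(1.5) + h(1.75) + h(2) + ...].
Sum = -14.0625.

-14.0625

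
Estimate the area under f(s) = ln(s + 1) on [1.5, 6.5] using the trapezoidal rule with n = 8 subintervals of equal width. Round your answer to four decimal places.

Δs = (6.5 − 1.5)/8 = 0.625.
f(1.5) ≈ 0.9163, f(2.125) ≈ 1.1394, f(2.75) ≈ 1.3218, f(3.375) ≈ 1.4759, f(4) ≈ 1.6094, f(4.625) ≈ 1.7272, f(5.25) ≈ 1.8326, f(5.875) ≈ 1.9279, f(6.5) ≈ 2.0149.
T_8 = (Δs/2)·[f(s_0) + 2f(s_1) + ... + 2f(s_{7}) + f(s_8)].
Sum ≈ 7.8124.

7.8124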